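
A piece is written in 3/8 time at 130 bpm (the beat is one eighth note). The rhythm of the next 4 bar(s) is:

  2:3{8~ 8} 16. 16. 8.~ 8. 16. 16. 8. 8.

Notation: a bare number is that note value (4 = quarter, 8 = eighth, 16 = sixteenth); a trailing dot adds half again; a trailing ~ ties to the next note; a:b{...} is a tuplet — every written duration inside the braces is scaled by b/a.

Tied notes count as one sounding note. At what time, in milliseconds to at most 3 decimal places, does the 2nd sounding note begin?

1. 0.0ms @ 0 + 1384.615ms (3)
2. 1384.615ms @ 3 + 346.154ms (3/4)
3. 1730.769ms @ 15/4 + 346.154ms (3/4)
4. 2076.923ms @ 9/2 + 1384.615ms (3)
5. 3461.538ms @ 15/2 + 346.154ms (3/4)
6. 3807.692ms @ 33/4 + 346.154ms (3/4)
7. 4153.846ms @ 9 + 692.308ms (3/2)
8. 4846.154ms @ 21/2 + 692.308ms (3/2)

note 2 onset = 3b = 1384.615ms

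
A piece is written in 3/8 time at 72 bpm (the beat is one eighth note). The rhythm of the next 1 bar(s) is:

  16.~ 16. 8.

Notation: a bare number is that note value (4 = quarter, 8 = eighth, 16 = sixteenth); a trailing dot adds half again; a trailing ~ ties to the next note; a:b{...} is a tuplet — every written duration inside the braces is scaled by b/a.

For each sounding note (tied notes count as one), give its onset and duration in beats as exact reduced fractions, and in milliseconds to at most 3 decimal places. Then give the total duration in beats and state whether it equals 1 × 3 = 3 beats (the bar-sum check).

1) 0.0ms=0b +1250.0ms=3/2b
2) 1250.0ms=3/2b +1250.0ms=3/2b
Σ=3b of 3 (72bpm 3/8) — PASS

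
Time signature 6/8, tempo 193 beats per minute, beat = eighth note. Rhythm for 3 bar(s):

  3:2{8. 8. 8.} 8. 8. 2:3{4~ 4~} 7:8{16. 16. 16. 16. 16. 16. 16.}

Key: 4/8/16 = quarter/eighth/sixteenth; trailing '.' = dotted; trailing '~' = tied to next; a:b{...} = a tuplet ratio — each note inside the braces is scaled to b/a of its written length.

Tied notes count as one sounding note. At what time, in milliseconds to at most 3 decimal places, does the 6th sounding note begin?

1. 0.0ms @ 0 + 310.881ms (1)
2. 310.881ms @ 1 + 310.881ms (1)
3. 621.762ms @ 2 + 310.881ms (1)
4. 932.642ms @ 3 + 466.321ms (3/2)
5. 1398.964ms @ 9/2 + 466.321ms (3/2)
6. 1865.285ms @ 6 + 2131.754ms (48/7)
7. 3997.039ms @ 90/7 + 266.469ms (6/7)
8. 4263.509ms @ 96/7 + 266.469ms (6/7)
9. 4529.978ms @ 102/7 + 266.469ms (6/7)
10. 4796.447ms @ 108/7 + 266.469ms (6/7)
11. 5062.916ms @ 114/7 + 266.469ms (6/7)
12. 5329.386ms @ 120/7 + 266.469ms (6/7)

note 6 onset = 6b = 1865.285ms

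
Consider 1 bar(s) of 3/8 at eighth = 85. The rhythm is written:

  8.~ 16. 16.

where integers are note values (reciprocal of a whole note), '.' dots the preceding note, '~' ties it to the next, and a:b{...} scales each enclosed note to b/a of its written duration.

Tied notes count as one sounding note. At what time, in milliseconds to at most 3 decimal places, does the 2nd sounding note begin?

1. 0.0ms @ 0 + 1588.235ms (9/4)
2. 1588.235ms @ 9/4 + 529.412ms (3/4)

note 2 onset = 9/4b = 1588.235ms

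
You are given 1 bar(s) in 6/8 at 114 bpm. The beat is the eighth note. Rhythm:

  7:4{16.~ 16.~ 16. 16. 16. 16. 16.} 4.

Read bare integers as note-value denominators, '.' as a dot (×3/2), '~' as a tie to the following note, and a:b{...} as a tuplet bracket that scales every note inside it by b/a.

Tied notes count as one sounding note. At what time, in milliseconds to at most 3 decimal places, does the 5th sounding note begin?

note 5 onset = 18/7b = 1353.383ms

1. 0.0ms @ 0 + 676.692ms (9/7)
2. 676.692ms @ 9/7 + 225.564ms (3/7)
3. 902.256ms @ 12/7 + 225.564ms (3/7)
4. 1127.82ms @ 15/7 + 225.564ms (3/7)
5. 1353.383ms @ 18/7 + 225.564ms (3/7)
6. 1578.947ms @ 3 + 1578.947ms (3)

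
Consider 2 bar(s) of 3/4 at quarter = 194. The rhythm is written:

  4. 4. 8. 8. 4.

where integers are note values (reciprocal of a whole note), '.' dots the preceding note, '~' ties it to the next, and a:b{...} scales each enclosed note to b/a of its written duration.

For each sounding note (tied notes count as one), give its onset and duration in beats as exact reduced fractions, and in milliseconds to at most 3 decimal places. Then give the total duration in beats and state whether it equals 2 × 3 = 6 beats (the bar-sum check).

1) 0.0ms=0b +463.918ms=3/2b
2) 463.918ms=3/2b +463.918ms=3/2b
3) 927.835ms=3b +231.959ms=3/4b
4) 1159.794ms=15/4b +231.959ms=3/4b
5) 1391.753ms=9/2b +463.918ms=3/2b
Σ=6b of 6 (194bpm 3/4) — PASS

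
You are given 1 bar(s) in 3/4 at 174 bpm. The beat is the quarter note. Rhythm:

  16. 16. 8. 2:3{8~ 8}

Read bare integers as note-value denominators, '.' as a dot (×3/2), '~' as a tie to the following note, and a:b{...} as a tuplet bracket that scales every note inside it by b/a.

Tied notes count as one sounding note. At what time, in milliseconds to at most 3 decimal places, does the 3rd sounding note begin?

1. 0.0ms @ 0 + 129.31ms (3/8)
2. 129.31ms @ 3/8 + 129.31ms (3/8)
3. 258.621ms @ 3/4 + 258.621ms (3/4)
4. 517.241ms @ 3/2 + 517.241ms (3/2)

note 3 onset = 3/4b = 258.621ms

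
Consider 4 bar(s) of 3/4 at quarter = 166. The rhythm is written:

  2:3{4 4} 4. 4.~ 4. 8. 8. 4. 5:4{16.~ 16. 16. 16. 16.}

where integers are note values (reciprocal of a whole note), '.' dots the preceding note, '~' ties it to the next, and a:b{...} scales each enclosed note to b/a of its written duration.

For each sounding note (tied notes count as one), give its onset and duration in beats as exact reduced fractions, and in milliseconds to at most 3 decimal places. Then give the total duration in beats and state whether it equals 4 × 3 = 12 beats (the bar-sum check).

1) 0.0ms=0b +542.169ms=3/2b
2) 542.169ms=3/2b +542.169ms=3/2b
3) 1084.337ms=3b +542.169ms=3/2b
4) 1626.506ms=9/2b +1084.337ms=3b
5) 2710.843ms=15/2b +271.084ms=3/4b
6) 2981.928ms=33/4b +271.084ms=3/4b
7) 3253.012ms=9b +542.169ms=3/2b
8) 3795.181ms=21/2b +216.867ms=3/5b
9) 4012.048ms=111/10b +108.434ms=3/10b
10) 4120.482ms=57/5b +108.434ms=3/10b
11) 4228.916ms=117/10b +108.434ms=3/10b
Σ=12b of 12 (166bpm 3/4) — PASS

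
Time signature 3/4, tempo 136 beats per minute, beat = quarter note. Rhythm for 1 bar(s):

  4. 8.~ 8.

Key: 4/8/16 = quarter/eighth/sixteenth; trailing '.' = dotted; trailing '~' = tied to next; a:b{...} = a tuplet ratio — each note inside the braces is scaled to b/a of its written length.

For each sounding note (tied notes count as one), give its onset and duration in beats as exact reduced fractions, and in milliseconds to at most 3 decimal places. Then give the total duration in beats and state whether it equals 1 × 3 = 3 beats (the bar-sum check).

1) 0.0ms=0b +661.765ms=3/2b
2) 661.765ms=3/2b +661.765ms=3/2b
Σ=3b of 3 (136bpm 3/4) — PASS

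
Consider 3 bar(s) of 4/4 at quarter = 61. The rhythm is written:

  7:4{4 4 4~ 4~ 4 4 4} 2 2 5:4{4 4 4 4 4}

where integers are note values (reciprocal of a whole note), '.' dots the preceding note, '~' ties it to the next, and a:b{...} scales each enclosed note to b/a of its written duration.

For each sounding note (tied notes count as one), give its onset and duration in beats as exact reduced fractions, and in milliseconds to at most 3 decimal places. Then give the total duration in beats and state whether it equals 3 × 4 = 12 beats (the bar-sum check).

1) 0.0ms=0b +562.061ms=4/7b
2) 562.061ms=4/7b +562.061ms=4/7b
3) 1124.122ms=8/7b +1686.183ms=12/7b
4) 2810.304ms=20/7b +562.061ms=4/7b
5) 3372.365ms=24/7b +562.061ms=4/7b
6) 3934.426ms=4b +1967.213ms=2b
7) 5901.639ms=6b +1967.213ms=2b
8) 7868.852ms=8b +786.885ms=4/5b
9) 8655.738ms=44/5b +786.885ms=4/5b
10) 9442.623ms=48/5b +786.885ms=4/5b
11) 10229.508ms=52/5b +786.885ms=4/5b
12) 11016.393ms=56/5b +786.885ms=4/5b
Σ=12b of 12 (61bpm 4/4) — PASS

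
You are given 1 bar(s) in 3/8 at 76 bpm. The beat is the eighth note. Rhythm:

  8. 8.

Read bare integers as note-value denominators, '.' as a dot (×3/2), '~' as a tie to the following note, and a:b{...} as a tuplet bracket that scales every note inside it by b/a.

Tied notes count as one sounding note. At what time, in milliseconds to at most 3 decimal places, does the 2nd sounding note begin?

note 2 onset = 3/2b = 1184.211ms

1. 0.0ms @ 0 + 1184.211ms (3/2)
2. 1184.211ms @ 3/2 + 1184.211ms (3/2)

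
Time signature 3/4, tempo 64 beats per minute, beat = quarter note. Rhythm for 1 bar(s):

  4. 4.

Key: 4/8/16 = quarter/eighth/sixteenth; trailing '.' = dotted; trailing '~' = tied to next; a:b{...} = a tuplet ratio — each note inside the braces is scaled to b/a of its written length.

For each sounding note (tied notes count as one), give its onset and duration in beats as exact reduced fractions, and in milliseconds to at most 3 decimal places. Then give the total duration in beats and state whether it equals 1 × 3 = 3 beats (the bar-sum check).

1) 0.0ms=0b +1406.25ms=3/2b
2) 1406.25ms=3/2b +1406.25ms=3/2b
Σ=3b of 3 (64bpm 3/4) — PASS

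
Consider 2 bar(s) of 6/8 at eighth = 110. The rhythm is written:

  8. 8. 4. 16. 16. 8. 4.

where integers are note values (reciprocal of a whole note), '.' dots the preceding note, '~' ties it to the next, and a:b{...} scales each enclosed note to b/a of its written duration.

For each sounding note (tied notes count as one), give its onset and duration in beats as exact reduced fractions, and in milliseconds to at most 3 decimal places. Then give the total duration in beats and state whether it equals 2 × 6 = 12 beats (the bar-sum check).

1) 0.0ms=0b +818.182ms=3/2b
2) 818.182ms=3/2b +818.182ms=3/2b
3) 1636.364ms=3b +1636.364ms=3b
4) 3272.727ms=6b +409.091ms=3/4b
5) 3681.818ms=27/4b +409.091ms=3/4b
6) 4090.909ms=15/2b +818.182ms=3/2b
7) 4909.091ms=9b +1636.364ms=3b
Σ=12b of 12 (110bpm 6/8) — PASS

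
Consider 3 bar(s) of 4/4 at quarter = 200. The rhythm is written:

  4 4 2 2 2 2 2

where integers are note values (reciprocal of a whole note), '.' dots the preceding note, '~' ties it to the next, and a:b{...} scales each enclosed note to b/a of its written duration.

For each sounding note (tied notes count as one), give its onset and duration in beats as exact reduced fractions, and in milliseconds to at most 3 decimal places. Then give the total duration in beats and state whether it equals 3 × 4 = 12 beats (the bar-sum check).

1) 0.0ms=0b +300.0ms=1b
2) 300.0ms=1b +300.0ms=1b
3) 600.0ms=2b +600.0ms=2b
4) 1200.0ms=4b +600.0ms=2b
5) 1800.0ms=6b +600.0ms=2b
6) 2400.0ms=8b +600.0ms=2b
7) 3000.0ms=10b +600.0ms=2b
Σ=12b of 12 (200bpm 4/4) — PASS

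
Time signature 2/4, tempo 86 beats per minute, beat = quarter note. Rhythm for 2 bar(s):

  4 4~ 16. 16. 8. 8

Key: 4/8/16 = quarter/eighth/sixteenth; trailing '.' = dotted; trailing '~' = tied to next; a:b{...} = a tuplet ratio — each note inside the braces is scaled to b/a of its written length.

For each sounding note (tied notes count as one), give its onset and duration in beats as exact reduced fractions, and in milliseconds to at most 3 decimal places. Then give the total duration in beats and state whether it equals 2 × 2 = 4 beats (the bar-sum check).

1) 0.0ms=0b +697.674ms=1b
2) 697.674ms=1b +959.302ms=11/8b
3) 1656.977ms=19/8b +261.628ms=3/8b
4) 1918.605ms=11/4b +523.256ms=3/4b
5) 2441.86ms=7/2b +348.837ms=1/2b
Σ=4b of 4 (86bpm 2/4) — PASS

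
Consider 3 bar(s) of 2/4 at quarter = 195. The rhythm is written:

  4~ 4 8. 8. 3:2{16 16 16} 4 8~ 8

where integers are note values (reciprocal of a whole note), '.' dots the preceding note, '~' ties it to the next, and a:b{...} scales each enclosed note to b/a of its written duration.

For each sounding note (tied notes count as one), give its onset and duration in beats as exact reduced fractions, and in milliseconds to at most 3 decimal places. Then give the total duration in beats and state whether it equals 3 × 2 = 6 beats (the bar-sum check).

1) 0.0ms=0b +615.385ms=2b
2) 615.385ms=2b +230.769ms=3/4b
3) 846.154ms=11/4b +230.769ms=3/4b
4) 1076.923ms=7/2b +51.282ms=1/6b
5) 1128.205ms=11/3b +51.282ms=1/6b
6) 1179.487ms=23/6b +51.282ms=1/6b
7) 1230.769ms=4b +307.692ms=1b
8) 1538.462ms=5b +307.692ms=1b
Σ=6b of 6 (195bpm 2/4) — PASS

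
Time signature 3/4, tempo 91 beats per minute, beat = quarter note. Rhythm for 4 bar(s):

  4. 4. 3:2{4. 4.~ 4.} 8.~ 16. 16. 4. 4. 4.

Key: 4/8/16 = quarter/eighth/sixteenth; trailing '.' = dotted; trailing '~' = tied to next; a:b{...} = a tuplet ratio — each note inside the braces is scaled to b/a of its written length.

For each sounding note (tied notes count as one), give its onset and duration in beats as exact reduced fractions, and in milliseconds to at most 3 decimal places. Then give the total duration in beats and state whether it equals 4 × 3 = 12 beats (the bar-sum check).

1) 0.0ms=0b +989.011ms=3/2b
2) 989.011ms=3/2b +989.011ms=3/2b
3) 1978.022ms=3b +659.341ms=1b
4) 2637.363ms=4b +1318.681ms=2b
5) 3956.044ms=6b +741.758ms=9/8b
6) 4697.802ms=57/8b +247.253ms=3/8b
7) 4945.055ms=15/2b +989.011ms=3/2b
8) 5934.066ms=9b +989.011ms=3/2b
9) 6923.077ms=21/2b +989.011ms=3/2b
Σ=12b of 12 (91bpm 3/4) — PASS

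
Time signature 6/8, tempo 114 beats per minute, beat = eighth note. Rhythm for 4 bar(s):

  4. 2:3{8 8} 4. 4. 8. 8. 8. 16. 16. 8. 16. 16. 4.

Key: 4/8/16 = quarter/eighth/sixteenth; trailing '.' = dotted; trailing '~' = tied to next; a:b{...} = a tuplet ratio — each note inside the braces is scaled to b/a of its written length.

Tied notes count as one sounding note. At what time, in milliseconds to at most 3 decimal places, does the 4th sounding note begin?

1. 0.0ms @ 0 + 1578.947ms (3)
2. 1578.947ms @ 3 + 789.474ms (3/2)
3. 2368.421ms @ 9/2 + 789.474ms (3/2)
4. 3157.895ms @ 6 + 1578.947ms (3)
5. 4736.842ms @ 9 + 1578.947ms (3)
6. 6315.789ms @ 12 + 789.474ms (3/2)
7. 7105.263ms @ 27/2 + 789.474ms (3/2)
8. 7894.737ms @ 15 + 789.474ms (3/2)
9. 8684.211ms @ 33/2 + 394.737ms (3/4)
10. 9078.947ms @ 69/4 + 394.737ms (3/4)
11. 9473.684ms @ 18 + 789.474ms (3/2)
12. 10263.158ms @ 39/2 + 394.737ms (3/4)
13. 10657.895ms @ 81/4 + 394.737ms (3/4)
14. 11052.632ms @ 21 + 1578.947ms (3)

note 4 onset = 6b = 3157.895ms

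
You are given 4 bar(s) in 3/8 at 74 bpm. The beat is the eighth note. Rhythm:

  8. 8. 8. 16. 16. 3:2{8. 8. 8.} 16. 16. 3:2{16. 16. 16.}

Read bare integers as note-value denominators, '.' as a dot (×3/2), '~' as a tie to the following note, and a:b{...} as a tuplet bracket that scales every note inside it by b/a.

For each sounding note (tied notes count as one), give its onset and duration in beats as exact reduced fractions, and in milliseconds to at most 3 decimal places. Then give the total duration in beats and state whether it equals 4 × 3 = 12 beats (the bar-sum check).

1) 0.0ms=0b +1216.216ms=3/2b
2) 1216.216ms=3/2b +1216.216ms=3/2b
3) 2432.432ms=3b +1216.216ms=3/2b
4) 3648.649ms=9/2b +608.108ms=3/4b
5) 4256.757ms=21/4b +608.108ms=3/4b
6) 4864.865ms=6b +810.811ms=1b
7) 5675.676ms=7b +810.811ms=1b
8) 6486.486ms=8b +810.811ms=1b
9) 7297.297ms=9b +608.108ms=3/4b
10) 7905.405ms=39/4b +608.108ms=3/4b
11) 8513.514ms=21/2b +405.405ms=1/2b
12) 8918.919ms=11b +405.405ms=1/2b
13) 9324.324ms=23/2b +405.405ms=1/2b
Σ=12b of 12 (74bpm 3/8) — PASS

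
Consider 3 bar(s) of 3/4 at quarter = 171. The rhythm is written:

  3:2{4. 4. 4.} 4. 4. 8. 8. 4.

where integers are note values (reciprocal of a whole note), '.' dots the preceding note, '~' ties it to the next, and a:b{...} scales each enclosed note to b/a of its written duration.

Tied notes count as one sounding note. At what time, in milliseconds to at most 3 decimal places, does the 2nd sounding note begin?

1. 0.0ms @ 0 + 350.877ms (1)
2. 350.877ms @ 1 + 350.877ms (1)
3. 701.754ms @ 2 + 350.877ms (1)
4. 1052.632ms @ 3 + 526.316ms (3/2)
5. 1578.947ms @ 9/2 + 526.316ms (3/2)
6. 2105.263ms @ 6 + 263.158ms (3/4)
7. 2368.421ms @ 27/4 + 263.158ms (3/4)
8. 2631.579ms @ 15/2 + 526.316ms (3/2)

note 2 onset = 1b = 350.877ms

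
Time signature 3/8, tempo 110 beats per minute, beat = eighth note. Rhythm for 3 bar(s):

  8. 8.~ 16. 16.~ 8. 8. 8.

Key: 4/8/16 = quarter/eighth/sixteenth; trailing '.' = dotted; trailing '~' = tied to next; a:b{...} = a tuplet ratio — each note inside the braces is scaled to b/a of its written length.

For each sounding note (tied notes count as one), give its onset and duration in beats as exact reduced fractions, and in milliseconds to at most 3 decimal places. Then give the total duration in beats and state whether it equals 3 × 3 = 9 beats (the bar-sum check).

1) 0.0ms=0b +818.182ms=3/2b
2) 818.182ms=3/2b +1227.273ms=9/4b
3) 2045.455ms=15/4b +1227.273ms=9/4b
4) 3272.727ms=6b +818.182ms=3/2b
5) 4090.909ms=15/2b +818.182ms=3/2b
Σ=9b of 9 (110bpm 3/8) — PASS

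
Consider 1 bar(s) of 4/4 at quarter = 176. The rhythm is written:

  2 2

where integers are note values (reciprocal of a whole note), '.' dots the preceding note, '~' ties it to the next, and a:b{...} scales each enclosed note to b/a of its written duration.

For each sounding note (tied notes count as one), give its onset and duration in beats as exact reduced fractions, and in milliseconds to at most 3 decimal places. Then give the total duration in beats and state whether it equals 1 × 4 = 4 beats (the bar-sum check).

1) 0.0ms=0b +681.818ms=2b
2) 681.818ms=2b +681.818ms=2b
Σ=4b of 4 (176bpm 4/4) — PASS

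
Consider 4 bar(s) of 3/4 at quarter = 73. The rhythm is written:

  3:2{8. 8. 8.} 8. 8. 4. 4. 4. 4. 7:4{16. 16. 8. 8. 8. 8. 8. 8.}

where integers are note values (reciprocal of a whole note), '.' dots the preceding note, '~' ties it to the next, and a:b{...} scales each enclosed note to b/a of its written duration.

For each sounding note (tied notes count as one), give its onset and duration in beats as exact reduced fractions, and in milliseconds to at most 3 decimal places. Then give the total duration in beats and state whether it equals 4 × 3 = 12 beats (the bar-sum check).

1) 0.0ms=0b +410.959ms=1/2b
2) 410.959ms=1/2b +410.959ms=1/2b
3) 821.918ms=1b +410.959ms=1/2b
4) 1232.877ms=3/2b +616.438ms=3/4b
5) 1849.315ms=9/4b +616.438ms=3/4b
6) 2465.753ms=3b +1232.877ms=3/2b
7) 3698.63ms=9/2b +1232.877ms=3/2b
8) 4931.507ms=6b +1232.877ms=3/2b
9) 6164.384ms=15/2b +1232.877ms=3/2b
10) 7397.26ms=9b +176.125ms=3/14b
11) 7573.386ms=129/14b +176.125ms=3/14b
12) 7749.511ms=66/7b +352.25ms=3/7b
13) 8101.761ms=69/7b +352.25ms=3/7b
14) 8454.012ms=72/7b +352.25ms=3/7b
15) 8806.262ms=75/7b +352.25ms=3/7b
16) 9158.513ms=78/7b +352.25ms=3/7b
17) 9510.763ms=81/7b +352.25ms=3/7b
Σ=12b of 12 (73bpm 3/4) — PASS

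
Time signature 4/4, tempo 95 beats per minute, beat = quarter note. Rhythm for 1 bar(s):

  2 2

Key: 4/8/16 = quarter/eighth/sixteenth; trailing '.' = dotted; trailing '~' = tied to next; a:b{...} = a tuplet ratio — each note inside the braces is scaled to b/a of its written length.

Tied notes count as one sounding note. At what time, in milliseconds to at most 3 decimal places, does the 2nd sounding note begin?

note 2 onset = 2b = 1263.158ms

1. 0.0ms @ 0 + 1263.158ms (2)
2. 1263.158ms @ 2 + 1263.158ms (2)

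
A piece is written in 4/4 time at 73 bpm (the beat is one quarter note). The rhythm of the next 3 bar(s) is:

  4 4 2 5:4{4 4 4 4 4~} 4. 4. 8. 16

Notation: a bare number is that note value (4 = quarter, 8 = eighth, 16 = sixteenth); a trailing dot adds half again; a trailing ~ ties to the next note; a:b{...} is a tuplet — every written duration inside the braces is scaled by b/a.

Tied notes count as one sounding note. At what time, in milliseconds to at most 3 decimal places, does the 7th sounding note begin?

1. 0.0ms @ 0 + 821.918ms (1)
2. 821.918ms @ 1 + 821.918ms (1)
3. 1643.836ms @ 2 + 1643.836ms (2)
4. 3287.671ms @ 4 + 657.534ms (4/5)
5. 3945.205ms @ 24/5 + 657.534ms (4/5)
6. 4602.74ms @ 28/5 + 657.534ms (4/5)
7. 5260.274ms @ 32/5 + 657.534ms (4/5)
8. 5917.808ms @ 36/5 + 1890.411ms (23/10)
9. 7808.219ms @ 19/2 + 1232.877ms (3/2)
10. 9041.096ms @ 11 + 616.438ms (3/4)
11. 9657.534ms @ 47/4 + 205.479ms (1/4)

note 7 onset = 32/5b = 5260.274ms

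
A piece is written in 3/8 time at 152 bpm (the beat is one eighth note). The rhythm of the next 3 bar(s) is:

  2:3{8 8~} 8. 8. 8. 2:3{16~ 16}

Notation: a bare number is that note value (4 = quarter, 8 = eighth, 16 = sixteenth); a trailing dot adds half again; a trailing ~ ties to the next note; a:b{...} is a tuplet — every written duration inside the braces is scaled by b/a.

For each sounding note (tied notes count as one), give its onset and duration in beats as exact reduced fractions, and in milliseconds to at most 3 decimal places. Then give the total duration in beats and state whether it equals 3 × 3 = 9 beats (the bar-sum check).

1) 0.0ms=0b +592.105ms=3/2b
2) 592.105ms=3/2b +1184.211ms=3b
3) 1776.316ms=9/2b +592.105ms=3/2b
4) 2368.421ms=6b +592.105ms=3/2b
5) 2960.526ms=15/2b +592.105ms=3/2b
Σ=9b of 9 (152bpm 3/8) — PASS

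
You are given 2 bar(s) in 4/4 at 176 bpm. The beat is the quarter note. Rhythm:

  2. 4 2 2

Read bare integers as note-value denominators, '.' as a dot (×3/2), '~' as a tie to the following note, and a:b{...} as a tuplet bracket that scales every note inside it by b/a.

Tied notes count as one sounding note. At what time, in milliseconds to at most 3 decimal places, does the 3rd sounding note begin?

note 3 onset = 4b = 1363.636ms

1. 0.0ms @ 0 + 1022.727ms (3)
2. 1022.727ms @ 3 + 340.909ms (1)
3. 1363.636ms @ 4 + 681.818ms (2)
4. 2045.455ms @ 6 + 681.818ms (2)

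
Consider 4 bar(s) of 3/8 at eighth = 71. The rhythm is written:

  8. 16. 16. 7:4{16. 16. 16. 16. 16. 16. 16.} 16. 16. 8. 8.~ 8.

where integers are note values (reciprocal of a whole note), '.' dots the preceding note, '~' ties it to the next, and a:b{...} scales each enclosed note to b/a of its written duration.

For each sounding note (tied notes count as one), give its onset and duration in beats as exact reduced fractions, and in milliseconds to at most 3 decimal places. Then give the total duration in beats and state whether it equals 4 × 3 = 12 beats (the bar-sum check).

1) 0.0ms=0b +1267.606ms=3/2b
2) 1267.606ms=3/2b +633.803ms=3/4b
3) 1901.408ms=9/4b +633.803ms=3/4b
4) 2535.211ms=3b +362.173ms=3/7b
5) 2897.384ms=24/7b +362.173ms=3/7b
6) 3259.557ms=27/7b +362.173ms=3/7b
7) 3621.73ms=30/7b +362.173ms=3/7b
8) 3983.903ms=33/7b +362.173ms=3/7b
9) 4346.076ms=36/7b +362.173ms=3/7b
10) 4708.249ms=39/7b +362.173ms=3/7b
11) 5070.423ms=6b +633.803ms=3/4b
12) 5704.225ms=27/4b +633.803ms=3/4b
13) 6338.028ms=15/2b +1267.606ms=3/2b
14) 7605.634ms=9b +2535.211ms=3b
Σ=12b of 12 (71bpm 3/8) — PASS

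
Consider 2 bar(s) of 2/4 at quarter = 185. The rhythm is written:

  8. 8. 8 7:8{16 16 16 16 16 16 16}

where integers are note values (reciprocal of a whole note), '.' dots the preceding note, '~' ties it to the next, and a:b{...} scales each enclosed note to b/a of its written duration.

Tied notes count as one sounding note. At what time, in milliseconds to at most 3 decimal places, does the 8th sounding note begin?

1. 0.0ms @ 0 + 243.243ms (3/4)
2. 243.243ms @ 3/4 + 243.243ms (3/4)
3. 486.486ms @ 3/2 + 162.162ms (1/2)
4. 648.649ms @ 2 + 92.664ms (2/7)
5. 741.313ms @ 16/7 + 92.664ms (2/7)
6. 833.977ms @ 18/7 + 92.664ms (2/7)
7. 926.641ms @ 20/7 + 92.664ms (2/7)
8. 1019.305ms @ 22/7 + 92.664ms (2/7)
9. 1111.969ms @ 24/7 + 92.664ms (2/7)
10. 1204.633ms @ 26/7 + 92.664ms (2/7)

note 8 onset = 22/7b = 1019.305ms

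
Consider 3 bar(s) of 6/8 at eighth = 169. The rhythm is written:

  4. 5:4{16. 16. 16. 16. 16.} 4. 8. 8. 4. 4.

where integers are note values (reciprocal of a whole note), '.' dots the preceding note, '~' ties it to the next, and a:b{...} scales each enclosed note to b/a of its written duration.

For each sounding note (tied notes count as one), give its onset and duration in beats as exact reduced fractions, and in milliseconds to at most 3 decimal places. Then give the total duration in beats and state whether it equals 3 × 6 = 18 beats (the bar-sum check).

1) 0.0ms=0b +1065.089ms=3b
2) 1065.089ms=3b +213.018ms=3/5b
3) 1278.107ms=18/5b +213.018ms=3/5b
4) 1491.124ms=21/5b +213.018ms=3/5b
5) 1704.142ms=24/5b +213.018ms=3/5b
6) 1917.16ms=27/5b +213.018ms=3/5b
7) 2130.178ms=6b +1065.089ms=3b
8) 3195.266ms=9b +532.544ms=3/2b
9) 3727.811ms=21/2b +532.544ms=3/2b
10) 4260.355ms=12b +1065.089ms=3b
11) 5325.444ms=15b +1065.089ms=3b
Σ=18b of 18 (169bpm 6/8) — PASS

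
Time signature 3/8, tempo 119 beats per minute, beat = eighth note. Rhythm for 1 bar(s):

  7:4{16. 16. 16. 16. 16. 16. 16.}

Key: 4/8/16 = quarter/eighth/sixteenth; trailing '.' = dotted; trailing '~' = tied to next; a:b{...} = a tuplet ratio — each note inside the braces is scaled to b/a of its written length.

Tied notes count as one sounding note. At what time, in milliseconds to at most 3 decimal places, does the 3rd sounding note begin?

1. 0.0ms @ 0 + 216.086ms (3/7)
2. 216.086ms @ 3/7 + 216.086ms (3/7)
3. 432.173ms @ 6/7 + 216.086ms (3/7)
4. 648.259ms @ 9/7 + 216.086ms (3/7)
5. 864.346ms @ 12/7 + 216.086ms (3/7)
6. 1080.432ms @ 15/7 + 216.086ms (3/7)
7. 1296.519ms @ 18/7 + 216.086ms (3/7)

note 3 onset = 6/7b = 432.173ms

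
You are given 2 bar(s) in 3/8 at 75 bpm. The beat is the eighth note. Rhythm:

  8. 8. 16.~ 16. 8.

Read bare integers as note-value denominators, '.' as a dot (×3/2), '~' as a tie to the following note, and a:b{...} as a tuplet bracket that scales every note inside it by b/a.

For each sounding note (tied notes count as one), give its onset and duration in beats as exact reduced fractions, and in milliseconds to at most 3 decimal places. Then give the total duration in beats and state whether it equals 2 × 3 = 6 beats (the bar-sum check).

1) 0.0ms=0b +1200.0ms=3/2b
2) 1200.0ms=3/2b +1200.0ms=3/2b
3) 2400.0ms=3b +1200.0ms=3/2b
4) 3600.0ms=9/2b +1200.0ms=3/2b
Σ=6b of 6 (75bpm 3/8) — PASS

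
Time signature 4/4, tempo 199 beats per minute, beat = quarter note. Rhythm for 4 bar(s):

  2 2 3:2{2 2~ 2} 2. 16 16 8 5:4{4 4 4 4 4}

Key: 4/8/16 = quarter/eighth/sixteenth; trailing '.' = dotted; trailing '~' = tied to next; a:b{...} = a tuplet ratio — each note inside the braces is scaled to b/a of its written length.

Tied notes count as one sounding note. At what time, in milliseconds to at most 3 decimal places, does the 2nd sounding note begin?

1. 0.0ms @ 0 + 603.015ms (2)
2. 603.015ms @ 2 + 603.015ms (2)
3. 1206.03ms @ 4 + 402.01ms (4/3)
4. 1608.04ms @ 16/3 + 804.02ms (8/3)
5. 2412.06ms @ 8 + 904.523ms (3)
6. 3316.583ms @ 11 + 75.377ms (1/4)
7. 3391.96ms @ 45/4 + 75.377ms (1/4)
8. 3467.337ms @ 23/2 + 150.754ms (1/2)
9. 3618.09ms @ 12 + 241.206ms (4/5)
10. 3859.296ms @ 64/5 + 241.206ms (4/5)
11. 4100.503ms @ 68/5 + 241.206ms (4/5)
12. 4341.709ms @ 72/5 + 241.206ms (4/5)
13. 4582.915ms @ 76/5 + 241.206ms (4/5)

note 2 onset = 2b = 603.015ms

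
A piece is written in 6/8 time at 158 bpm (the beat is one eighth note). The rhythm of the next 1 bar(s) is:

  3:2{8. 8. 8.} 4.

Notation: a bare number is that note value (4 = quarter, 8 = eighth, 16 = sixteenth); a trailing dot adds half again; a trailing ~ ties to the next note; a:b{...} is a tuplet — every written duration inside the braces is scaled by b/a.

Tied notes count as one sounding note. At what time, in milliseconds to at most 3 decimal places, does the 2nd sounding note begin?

note 2 onset = 1b = 379.747ms

1. 0.0ms @ 0 + 379.747ms (1)
2. 379.747ms @ 1 + 379.747ms (1)
3. 759.494ms @ 2 + 379.747ms (1)
4. 1139.241ms @ 3 + 1139.241ms (3)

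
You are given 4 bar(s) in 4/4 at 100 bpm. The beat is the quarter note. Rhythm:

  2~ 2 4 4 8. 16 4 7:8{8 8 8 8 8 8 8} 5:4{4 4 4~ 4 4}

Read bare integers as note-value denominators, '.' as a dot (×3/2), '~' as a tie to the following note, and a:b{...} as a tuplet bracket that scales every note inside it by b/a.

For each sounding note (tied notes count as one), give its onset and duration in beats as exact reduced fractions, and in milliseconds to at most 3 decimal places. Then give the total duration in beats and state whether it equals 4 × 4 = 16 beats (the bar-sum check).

1) 0.0ms=0b +2400.0ms=4b
2) 2400.0ms=4b +600.0ms=1b
3) 3000.0ms=5b +600.0ms=1b
4) 3600.0ms=6b +450.0ms=3/4b
5) 4050.0ms=27/4b +150.0ms=1/4b
6) 4200.0ms=7b +600.0ms=1b
7) 4800.0ms=8b +342.857ms=4/7b
8) 5142.857ms=60/7b +342.857ms=4/7b
9) 5485.714ms=64/7b +342.857ms=4/7b
10) 5828.571ms=68/7b +342.857ms=4/7b
11) 6171.429ms=72/7b +342.857ms=4/7b
12) 6514.286ms=76/7b +342.857ms=4/7b
13) 6857.143ms=80/7b +342.857ms=4/7b
14) 7200.0ms=12b +480.0ms=4/5b
15) 7680.0ms=64/5b +480.0ms=4/5b
16) 8160.0ms=68/5b +960.0ms=8/5b
17) 9120.0ms=76/5b +480.0ms=4/5b
Σ=16b of 16 (100bpm 4/4) — PASS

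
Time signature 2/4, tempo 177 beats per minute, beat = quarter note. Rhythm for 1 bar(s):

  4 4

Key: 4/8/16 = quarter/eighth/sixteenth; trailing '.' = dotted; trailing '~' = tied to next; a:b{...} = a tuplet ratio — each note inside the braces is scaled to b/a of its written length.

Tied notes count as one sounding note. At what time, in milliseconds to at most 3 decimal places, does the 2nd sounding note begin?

note 2 onset = 1b = 338.983ms

1. 0.0ms @ 0 + 338.983ms (1)
2. 338.983ms @ 1 + 338.983ms (1)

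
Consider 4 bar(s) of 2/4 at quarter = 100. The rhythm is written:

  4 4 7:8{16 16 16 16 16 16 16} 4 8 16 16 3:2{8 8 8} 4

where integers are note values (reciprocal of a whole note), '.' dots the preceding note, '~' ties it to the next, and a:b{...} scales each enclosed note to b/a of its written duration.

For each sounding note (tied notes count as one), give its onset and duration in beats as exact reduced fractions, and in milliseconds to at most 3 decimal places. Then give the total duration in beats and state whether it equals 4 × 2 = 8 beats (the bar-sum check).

1) 0.0ms=0b +600.0ms=1b
2) 600.0ms=1b +600.0ms=1b
3) 1200.0ms=2b +171.429ms=2/7b
4) 1371.429ms=16/7b +171.429ms=2/7b
5) 1542.857ms=18/7b +171.429ms=2/7b
6) 1714.286ms=20/7b +171.429ms=2/7b
7) 1885.714ms=22/7b +171.429ms=2/7b
8) 2057.143ms=24/7b +171.429ms=2/7b
9) 2228.571ms=26/7b +171.429ms=2/7b
10) 2400.0ms=4b +600.0ms=1b
11) 3000.0ms=5b +300.0ms=1/2b
12) 3300.0ms=11/2b +150.0ms=1/4b
13) 3450.0ms=23/4b +150.0ms=1/4b
14) 3600.0ms=6b +200.0ms=1/3b
15) 3800.0ms=19/3b +200.0ms=1/3b
16) 4000.0ms=20/3b +200.0ms=1/3b
17) 4200.0ms=7b +600.0ms=1b
Σ=8b of 8 (100bpm 2/4) — PASS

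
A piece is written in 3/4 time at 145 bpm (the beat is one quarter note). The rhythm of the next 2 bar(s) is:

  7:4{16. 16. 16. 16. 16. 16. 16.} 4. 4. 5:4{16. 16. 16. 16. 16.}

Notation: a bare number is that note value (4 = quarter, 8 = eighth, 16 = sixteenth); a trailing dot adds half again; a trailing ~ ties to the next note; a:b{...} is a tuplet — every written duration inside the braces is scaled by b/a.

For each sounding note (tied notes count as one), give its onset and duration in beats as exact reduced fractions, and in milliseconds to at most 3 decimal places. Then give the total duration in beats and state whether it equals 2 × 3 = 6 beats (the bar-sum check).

1) 0.0ms=0b +88.67ms=3/14b
2) 88.67ms=3/14b +88.67ms=3/14b
3) 177.34ms=3/7b +88.67ms=3/14b
4) 266.01ms=9/14b +88.67ms=3/14b
5) 354.68ms=6/7b +88.67ms=3/14b
6) 443.35ms=15/14b +88.67ms=3/14b
7) 532.02ms=9/7b +88.67ms=3/14b
8) 620.69ms=3/2b +620.69ms=3/2b
9) 1241.379ms=3b +620.69ms=3/2b
10) 1862.069ms=9/2b +124.138ms=3/10b
11) 1986.207ms=24/5b +124.138ms=3/10b
12) 2110.345ms=51/10b +124.138ms=3/10b
13) 2234.483ms=27/5b +124.138ms=3/10b
14) 2358.621ms=57/10b +124.138ms=3/10b
Σ=6b of 6 (145bpm 3/4) — PASS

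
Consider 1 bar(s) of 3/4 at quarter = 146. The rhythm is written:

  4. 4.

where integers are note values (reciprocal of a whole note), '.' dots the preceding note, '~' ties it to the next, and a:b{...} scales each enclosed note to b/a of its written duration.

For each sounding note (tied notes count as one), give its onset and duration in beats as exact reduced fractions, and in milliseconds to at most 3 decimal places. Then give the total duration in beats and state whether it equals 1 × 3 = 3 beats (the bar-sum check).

1) 0.0ms=0b +616.438ms=3/2b
2) 616.438ms=3/2b +616.438ms=3/2b
Σ=3b of 3 (146bpm 3/4) — PASS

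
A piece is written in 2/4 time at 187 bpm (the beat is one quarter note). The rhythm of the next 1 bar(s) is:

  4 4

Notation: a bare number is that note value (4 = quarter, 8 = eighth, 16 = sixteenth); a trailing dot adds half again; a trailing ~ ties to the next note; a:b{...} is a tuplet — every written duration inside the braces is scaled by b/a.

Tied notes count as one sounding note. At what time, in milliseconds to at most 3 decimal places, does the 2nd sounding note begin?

1. 0.0ms @ 0 + 320.856ms (1)
2. 320.856ms @ 1 + 320.856ms (1)

note 2 onset = 1b = 320.856ms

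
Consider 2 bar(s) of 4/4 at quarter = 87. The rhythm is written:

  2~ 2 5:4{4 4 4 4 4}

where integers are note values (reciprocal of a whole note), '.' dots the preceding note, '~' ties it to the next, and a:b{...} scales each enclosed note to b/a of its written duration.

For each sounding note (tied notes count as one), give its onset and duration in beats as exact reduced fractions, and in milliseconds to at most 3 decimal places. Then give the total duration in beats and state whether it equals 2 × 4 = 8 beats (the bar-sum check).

1) 0.0ms=0b +2758.621ms=4b
2) 2758.621ms=4b +551.724ms=4/5b
3) 3310.345ms=24/5b +551.724ms=4/5b
4) 3862.069ms=28/5b +551.724ms=4/5b
5) 4413.793ms=32/5b +551.724ms=4/5b
6) 4965.517ms=36/5b +551.724ms=4/5b
Σ=8b of 8 (87bpm 4/4) — PASS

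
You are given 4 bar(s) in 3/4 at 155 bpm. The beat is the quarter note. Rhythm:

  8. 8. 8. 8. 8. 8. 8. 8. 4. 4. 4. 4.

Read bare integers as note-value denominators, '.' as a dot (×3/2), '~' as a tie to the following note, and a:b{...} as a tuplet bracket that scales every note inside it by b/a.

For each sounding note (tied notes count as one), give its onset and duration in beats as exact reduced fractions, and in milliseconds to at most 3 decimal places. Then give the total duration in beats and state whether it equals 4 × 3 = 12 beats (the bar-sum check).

1) 0.0ms=0b +290.323ms=3/4b
2) 290.323ms=3/4b +290.323ms=3/4b
3) 580.645ms=3/2b +290.323ms=3/4b
4) 870.968ms=9/4b +290.323ms=3/4b
5) 1161.29ms=3b +290.323ms=3/4b
6) 1451.613ms=15/4b +290.323ms=3/4b
7) 1741.935ms=9/2b +290.323ms=3/4b
8) 2032.258ms=21/4b +290.323ms=3/4b
9) 2322.581ms=6b +580.645ms=3/2b
10) 2903.226ms=15/2b +580.645ms=3/2b
11) 3483.871ms=9b +580.645ms=3/2b
12) 4064.516ms=21/2b +580.645ms=3/2b
Σ=12b of 12 (155bpm 3/4) — PASS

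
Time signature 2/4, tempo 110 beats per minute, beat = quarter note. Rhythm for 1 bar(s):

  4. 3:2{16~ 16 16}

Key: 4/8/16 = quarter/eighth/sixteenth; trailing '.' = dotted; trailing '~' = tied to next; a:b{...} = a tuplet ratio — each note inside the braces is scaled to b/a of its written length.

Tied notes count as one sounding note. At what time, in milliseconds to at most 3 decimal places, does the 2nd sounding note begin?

note 2 onset = 3/2b = 818.182ms

1. 0.0ms @ 0 + 818.182ms (3/2)
2. 818.182ms @ 3/2 + 181.818ms (1/3)
3. 1000.0ms @ 11/6 + 90.909ms (1/6)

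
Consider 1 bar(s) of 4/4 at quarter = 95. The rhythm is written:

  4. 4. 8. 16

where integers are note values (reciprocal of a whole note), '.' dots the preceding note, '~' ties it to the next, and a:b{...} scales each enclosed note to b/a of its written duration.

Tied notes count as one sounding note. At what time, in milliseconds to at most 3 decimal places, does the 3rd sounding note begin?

note 3 onset = 3b = 1894.737ms

1. 0.0ms @ 0 + 947.368ms (3/2)
2. 947.368ms @ 3/2 + 947.368ms (3/2)
3. 1894.737ms @ 3 + 473.684ms (3/4)
4. 2368.421ms @ 15/4 + 157.895ms (1/4)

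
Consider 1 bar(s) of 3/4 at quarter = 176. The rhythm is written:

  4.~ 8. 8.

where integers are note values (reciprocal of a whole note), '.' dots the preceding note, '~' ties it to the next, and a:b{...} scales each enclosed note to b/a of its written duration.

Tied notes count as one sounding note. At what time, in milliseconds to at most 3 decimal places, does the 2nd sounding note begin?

1. 0.0ms @ 0 + 767.045ms (9/4)
2. 767.045ms @ 9/4 + 255.682ms (3/4)

note 2 onset = 9/4b = 767.045ms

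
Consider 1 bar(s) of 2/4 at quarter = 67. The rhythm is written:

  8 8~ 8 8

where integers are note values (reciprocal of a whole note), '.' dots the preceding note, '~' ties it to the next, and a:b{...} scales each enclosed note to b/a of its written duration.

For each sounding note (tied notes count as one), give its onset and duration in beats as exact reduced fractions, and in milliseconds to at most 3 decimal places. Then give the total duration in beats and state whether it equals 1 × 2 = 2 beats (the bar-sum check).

1) 0.0ms=0b +447.761ms=1/2b
2) 447.761ms=1/2b +895.522ms=1b
3) 1343.284ms=3/2b +447.761ms=1/2b
Σ=2b of 2 (67bpm 2/4) — PASS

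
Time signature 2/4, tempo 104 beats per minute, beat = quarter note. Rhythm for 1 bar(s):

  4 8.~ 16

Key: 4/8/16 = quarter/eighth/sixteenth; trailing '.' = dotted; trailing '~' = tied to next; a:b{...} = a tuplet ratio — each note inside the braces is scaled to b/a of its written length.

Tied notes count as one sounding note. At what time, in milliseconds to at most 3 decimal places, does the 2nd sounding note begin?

note 2 onset = 1b = 576.923ms

1. 0.0ms @ 0 + 576.923ms (1)
2. 576.923ms @ 1 + 576.923ms (1)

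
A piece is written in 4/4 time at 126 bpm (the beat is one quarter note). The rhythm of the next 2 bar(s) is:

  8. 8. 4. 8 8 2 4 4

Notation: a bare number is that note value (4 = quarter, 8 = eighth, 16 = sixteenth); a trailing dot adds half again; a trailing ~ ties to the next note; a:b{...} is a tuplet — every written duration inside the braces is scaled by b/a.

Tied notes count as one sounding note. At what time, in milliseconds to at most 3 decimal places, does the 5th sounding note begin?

1. 0.0ms @ 0 + 357.143ms (3/4)
2. 357.143ms @ 3/4 + 357.143ms (3/4)
3. 714.286ms @ 3/2 + 714.286ms (3/2)
4. 1428.571ms @ 3 + 238.095ms (1/2)
5. 1666.667ms @ 7/2 + 238.095ms (1/2)
6. 1904.762ms @ 4 + 952.381ms (2)
7. 2857.143ms @ 6 + 476.19ms (1)
8. 3333.333ms @ 7 + 476.19ms (1)

note 5 onset = 7/2b = 1666.667ms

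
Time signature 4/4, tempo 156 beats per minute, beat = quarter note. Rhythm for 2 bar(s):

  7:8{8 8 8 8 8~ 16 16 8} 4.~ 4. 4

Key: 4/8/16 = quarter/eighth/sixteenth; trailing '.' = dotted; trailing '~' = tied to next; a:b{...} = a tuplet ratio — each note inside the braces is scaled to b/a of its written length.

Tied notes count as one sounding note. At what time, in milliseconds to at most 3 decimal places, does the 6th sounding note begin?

note 6 onset = 22/7b = 1208.791ms

1. 0.0ms @ 0 + 219.78ms (4/7)
2. 219.78ms @ 4/7 + 219.78ms (4/7)
3. 439.56ms @ 8/7 + 219.78ms (4/7)
4. 659.341ms @ 12/7 + 219.78ms (4/7)
5. 879.121ms @ 16/7 + 329.67ms (6/7)
6. 1208.791ms @ 22/7 + 109.89ms (2/7)
7. 1318.681ms @ 24/7 + 219.78ms (4/7)
8. 1538.462ms @ 4 + 1153.846ms (3)
9. 2692.308ms @ 7 + 384.615ms (1)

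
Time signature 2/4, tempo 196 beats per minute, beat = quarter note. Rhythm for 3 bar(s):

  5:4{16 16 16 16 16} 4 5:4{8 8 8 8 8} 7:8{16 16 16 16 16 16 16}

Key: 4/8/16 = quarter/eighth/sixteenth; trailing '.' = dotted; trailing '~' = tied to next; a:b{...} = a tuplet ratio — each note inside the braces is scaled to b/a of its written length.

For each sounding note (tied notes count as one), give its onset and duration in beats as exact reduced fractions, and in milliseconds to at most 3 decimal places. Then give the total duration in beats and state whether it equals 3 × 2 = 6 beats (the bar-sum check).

1) 0.0ms=0b +61.224ms=1/5b
2) 61.224ms=1/5b +61.224ms=1/5b
3) 122.449ms=2/5b +61.224ms=1/5b
4) 183.673ms=3/5b +61.224ms=1/5b
5) 244.898ms=4/5b +61.224ms=1/5b
6) 306.122ms=1b +306.122ms=1b
7) 612.245ms=2b +122.449ms=2/5b
8) 734.694ms=12/5b +122.449ms=2/5b
9) 857.143ms=14/5b +122.449ms=2/5b
10) 979.592ms=16/5b +122.449ms=2/5b
11) 1102.041ms=18/5b +122.449ms=2/5b
12) 1224.49ms=4b +87.464ms=2/7b
13) 1311.953ms=30/7b +87.464ms=2/7b
14) 1399.417ms=32/7b +87.464ms=2/7b
15) 1486.88ms=34/7b +87.464ms=2/7b
16) 1574.344ms=36/7b +87.464ms=2/7b
17) 1661.808ms=38/7b +87.464ms=2/7b
18) 1749.271ms=40/7b +87.464ms=2/7b
Σ=6b of 6 (196bpm 2/4) — PASS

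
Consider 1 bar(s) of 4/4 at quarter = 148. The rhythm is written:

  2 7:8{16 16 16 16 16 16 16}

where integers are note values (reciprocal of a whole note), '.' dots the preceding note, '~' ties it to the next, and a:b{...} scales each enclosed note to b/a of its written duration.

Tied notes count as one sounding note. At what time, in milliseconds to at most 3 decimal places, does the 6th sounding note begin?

1. 0.0ms @ 0 + 810.811ms (2)
2. 810.811ms @ 2 + 115.83ms (2/7)
3. 926.641ms @ 16/7 + 115.83ms (2/7)
4. 1042.471ms @ 18/7 + 115.83ms (2/7)
5. 1158.301ms @ 20/7 + 115.83ms (2/7)
6. 1274.131ms @ 22/7 + 115.83ms (2/7)
7. 1389.961ms @ 24/7 + 115.83ms (2/7)
8. 1505.792ms @ 26/7 + 115.83ms (2/7)

note 6 onset = 22/7b = 1274.131ms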